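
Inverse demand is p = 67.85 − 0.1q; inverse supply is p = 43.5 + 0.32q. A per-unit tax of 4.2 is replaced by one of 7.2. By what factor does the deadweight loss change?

2.939

Competitive equilibrium: 67.85 − 0.1q = 43.5 + 0.32q → q* = 57.9762, p* = 62.0524.
For a per-unit tax t: Δq = t/0.42, so DWL = ½·t·(t/0.42) = t²/0.84.
At t = 4.2: DWL = 21. At t = 7.2: DWL = 61.714.
Ratio = (7.2/4.2)² = 2.939.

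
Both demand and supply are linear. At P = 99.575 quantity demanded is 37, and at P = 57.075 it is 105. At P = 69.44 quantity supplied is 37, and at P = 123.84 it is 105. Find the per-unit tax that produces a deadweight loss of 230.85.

25.65

Demand slope = (57.075 − 99.575)/(105 − 37) = −0.625, so P = 122.7 − 0.625Q.
Supply slope = (123.84 − 69.44)/(105 − 37) = 0.8, so P = 39.84 + 0.8Q.
Competitive equilibrium: 122.7 − 0.625Q = 39.84 + 0.8Q → Q* = 58.1474, P* = 86.3579.
A tax t gives ΔQ = t/1.425 and wedge t, so DWL = t²/2.85.
t²/2.85 = 230.85 → t² = 657.9225 → t = 25.65.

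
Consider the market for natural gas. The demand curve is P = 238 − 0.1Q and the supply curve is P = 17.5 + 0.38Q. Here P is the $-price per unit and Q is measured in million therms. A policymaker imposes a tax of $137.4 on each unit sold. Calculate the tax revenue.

$23787.375 million

Competitive equilibrium: 238 − 0.1Q = 17.5 + 0.38Q → Q* = 459.375, P* = 192.0625.
With the tax, the buyer price exceeds the seller price by 137.4: (238 − 0.1Q) − (17.5 + 0.38Q) = 137.4 → Q' = 173.125.
Tax revenue = 137.4 × 173.125 = $23787.375 million.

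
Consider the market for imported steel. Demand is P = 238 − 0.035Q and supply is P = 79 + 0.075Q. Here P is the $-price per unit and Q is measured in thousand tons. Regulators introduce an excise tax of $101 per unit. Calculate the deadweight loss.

$46368.18 thousand

Competitive equilibrium: 238 − 0.035Q = 79 + 0.075Q → Q* = 1445.4545, P* = 187.4091.
With the tax, the buyer price exceeds the seller price by 101: (238 − 0.035Q) − (79 + 0.075Q) = 101 → Q' = 527.2727.
ΔQ = 1445.4545 − 527.2727 = 918.1818; the wedge equals the tax, 101.
Deadweight loss = ½ × 918.1818 × 101 = $46368.18 thousand.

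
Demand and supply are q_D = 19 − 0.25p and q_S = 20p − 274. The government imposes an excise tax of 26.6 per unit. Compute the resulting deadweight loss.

In inverse form: demand p = 76 − 4q, supply p = 13.7 + 0.05q.
Competitive equilibrium: 76 − 4q = 13.7 + 0.05q → q* = 15.3827, p* = 14.4691.
With the tax, the buyer price exceeds the seller price by 26.6: (76 − 4q) − (13.7 + 0.05q) = 26.6 → q' = 8.8148.
Δq = 15.3827 − 8.8148 = 6.5679; the wedge equals the tax, 26.6.
DWL = ½ × 6.5679 × 26.6 = 87.35.

87.35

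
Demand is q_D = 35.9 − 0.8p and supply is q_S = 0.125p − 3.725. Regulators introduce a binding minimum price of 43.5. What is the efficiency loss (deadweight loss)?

In inverse form: demand p = 44.875 − 1.25q, supply p = 29.8 + 8q.
Competitive equilibrium: 44.875 − 1.25q = 29.8 + 8q → q* = 1.6297, p* = 42.8378.
At the floor p = 43.5, quantity demanded = (44.875 − 43.5)/1.25 = 1.1.
Sellers' marginal cost at q' = 1.1: 29.8 + 8·1.1 = 38.6.
Δq = 1.6297 − 1.1 = 0.5297; wedge = 43.5 − 38.6 = 4.9.
Welfare loss = ½ × 0.5297 × 4.9 = 1.30.

1.30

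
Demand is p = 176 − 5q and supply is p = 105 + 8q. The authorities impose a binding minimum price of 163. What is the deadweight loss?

53.22

Competitive equilibrium: 176 − 5q = 105 + 8q → q* = 5.4615, p* = 148.6923.
At the floor p = 163, quantity demanded = (176 − 163)/5 = 2.6.
Sellers' marginal cost at q' = 2.6: 105 + 8·2.6 = 125.8.
Δq = 5.4615 − 2.6 = 2.8615; wedge = 163 − 125.8 = 37.2.
Deadweight loss = ½ × 2.8615 × 37.2 = 53.22.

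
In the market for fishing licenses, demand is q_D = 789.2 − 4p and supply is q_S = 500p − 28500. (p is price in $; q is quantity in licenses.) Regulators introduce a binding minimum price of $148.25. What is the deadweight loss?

$16379.17

In inverse form: demand p = 197.3 − 0.25q, supply p = 57 + 0.002q.
Competitive equilibrium: 197.3 − 0.25q = 57 + 0.002q → q* = 556.746, p* = 58.1135.
At the floor p = 148.25, quantity demanded = (197.3 − 148.25)/0.25 = 196.2.
Sellers' marginal cost at q' = 196.2: 57 + 0.002·196.2 = 57.3924.
Δq = 556.746 − 196.2 = 360.546; wedge = 148.25 − 57.3924 = 90.8576.
Welfare loss = ½ × 360.546 × 90.8576 = $16379.17.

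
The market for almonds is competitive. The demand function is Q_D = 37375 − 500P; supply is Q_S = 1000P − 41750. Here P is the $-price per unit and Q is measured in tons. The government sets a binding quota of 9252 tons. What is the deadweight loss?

$4583.256

In inverse form: demand P = 74.75 − 0.002Q, supply P = 41.75 + 0.001Q.
Competitive equilibrium: 74.75 − 0.002Q = 41.75 + 0.001Q → Q* = 11000, P* = 52.75.
At Q = 9252: demand price = 74.75 − 0.002·9252 = 56.246; supply price = 41.75 + 0.001·9252 = 51.002.
ΔQ = 11000 − 9252 = 1748; wedge = 56.246 − 51.002 = 5.244.
DWL = ½ × 1748 × 5.244 = $4583.256.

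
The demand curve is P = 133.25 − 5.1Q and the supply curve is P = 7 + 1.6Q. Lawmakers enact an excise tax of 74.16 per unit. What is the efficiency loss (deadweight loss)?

410.43

Competitive equilibrium: 133.25 − 5.1Q = 7 + 1.6Q → Q* = 18.8433, P* = 37.1493.
With the tax, the buyer price exceeds the seller price by 74.16: (133.25 − 5.1Q) − (7 + 1.6Q) = 74.16 → Q' = 7.7746.
ΔQ = 18.8433 − 7.7746 = 11.0687; the wedge equals the tax, 74.16.
The triangle = ½ × 11.0687 × 74.16 = 410.43.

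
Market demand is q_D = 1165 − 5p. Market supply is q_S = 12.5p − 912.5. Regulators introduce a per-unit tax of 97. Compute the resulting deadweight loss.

16801.79

In inverse form: demand p = 233 − 0.2q, supply p = 73 + 0.08q.
Competitive equilibrium: 233 − 0.2q = 73 + 0.08q → q* = 571.4286, p* = 118.7143.
With the tax, the buyer price exceeds the seller price by 97: (233 − 0.2q) − (73 + 0.08q) = 97 → q' = 225.
Δq = 571.4286 − 225 = 346.4286; the wedge equals the tax, 97.
The triangle = ½ × 346.4286 × 97 = 16801.79.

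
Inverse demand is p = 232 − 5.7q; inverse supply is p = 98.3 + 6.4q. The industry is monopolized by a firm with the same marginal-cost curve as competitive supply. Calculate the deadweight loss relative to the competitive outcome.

Competitive equilibrium: 232 − 5.7q = 98.3 + 6.4q → q* = 11.0496, p* = 169.0174.
Marginal revenue: MR = 232 − 11.4q. Set MR = MC: 232 − 11.4q = 98.3 + 6.4q → q_m = 7.5112.
Price p_m = 232 − 5.7·7.5112 = 189.1862; MC(q_m) = 98.3 + 6.4·7.5112 = 146.3717.
Competitive q* = 11.0496, so Δq = 3.5384; wedge = 189.1862 − 146.3717 = 42.8145.
DWL = ½ × 3.5384 × 42.8145 = 75.75.

75.75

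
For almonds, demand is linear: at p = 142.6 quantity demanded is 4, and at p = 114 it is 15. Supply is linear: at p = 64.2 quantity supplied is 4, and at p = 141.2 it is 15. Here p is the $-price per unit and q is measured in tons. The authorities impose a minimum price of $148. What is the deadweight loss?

$503.67

Demand slope = (114 − 142.6)/(15 − 4) = −2.6, so p = 153 − 2.6q.
Supply slope = (141.2 − 64.2)/(15 − 4) = 7, so p = 36.2 + 7q.
Competitive equilibrium: 153 − 2.6q = 36.2 + 7q → q* = 12.1667, p* = 121.3667.
At the floor p = 148, quantity demanded = (153 − 148)/2.6 = 1.9231.
Sellers' marginal cost at q' = 1.9231: 36.2 + 7·1.9231 = 49.6617.
Δq = 12.1667 − 1.9231 = 10.2436; wedge = 148 − 49.6617 = 98.3383.
The triangle = ½ × 10.2436 × 98.3383 = $503.67.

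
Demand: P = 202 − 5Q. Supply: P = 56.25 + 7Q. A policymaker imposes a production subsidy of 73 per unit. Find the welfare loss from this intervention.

222.04

Competitive equilibrium: 202 − 5Q = 56.25 + 7Q → Q* = 12.1458, P* = 141.2708.
The subsidy lowers effective supply by 73: P = 7Q − 16.75.
New quantity: 202 − 5Q = 7Q − 16.75 → Q' = 18.2292.
Overproduction ΔQ = 18.2292 − 12.1458 = 6.0834; wedge = subsidy = 73.
Welfare loss = ½ × 6.0834 × 73 = 222.04.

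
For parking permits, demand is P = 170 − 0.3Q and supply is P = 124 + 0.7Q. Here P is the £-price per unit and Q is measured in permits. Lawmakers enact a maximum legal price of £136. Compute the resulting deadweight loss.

£416.37

Competitive equilibrium: 170 − 0.3Q = 124 + 0.7Q → Q* = 46, P* = 156.2.
At the ceiling P = 136, quantity supplied = (136 − 124)/0.7 = 17.1429.
Willingness to pay at Q' = 17.1429: 170 − 0.3·17.1429 = 164.8571.
ΔQ = 46 − 17.1429 = 28.8571; wedge = 164.8571 − 136 = 28.8571.
Welfare loss = ½ × 28.8571 × 28.8571 = £416.37.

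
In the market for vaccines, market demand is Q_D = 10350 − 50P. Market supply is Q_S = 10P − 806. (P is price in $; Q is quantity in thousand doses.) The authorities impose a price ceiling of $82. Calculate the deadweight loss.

In inverse form: demand P = 207 − 0.02Q, supply P = 80.6 + 0.1Q.
Competitive equilibrium: 207 − 0.02Q = 80.6 + 0.1Q → Q* = 1053.33333, P* = 185.93333.
At the ceiling P = 82, quantity supplied = (82 − 80.6)/0.1 = 14.
Willingness to pay at Q' = 14: 207 − 0.02·14 = 206.72.
ΔQ = 1053.33333 − 14 = 1039.33333; wedge = 206.72 − 82 = 124.72.
Deadweight loss = ½ × 1039.33333 × 124.72 = $64812.83 thousand.

$64812.83 thousand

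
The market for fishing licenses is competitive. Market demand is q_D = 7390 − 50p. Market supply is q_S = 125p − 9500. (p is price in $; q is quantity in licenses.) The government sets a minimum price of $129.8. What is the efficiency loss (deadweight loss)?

$38777.86

In inverse form: demand p = 147.8 − 0.02q, supply p = 76 + 0.008q.
Competitive equilibrium: 147.8 − 0.02q = 76 + 0.008q → q* = 2564.2857, p* = 96.5143.
At the floor p = 129.8, quantity demanded = (147.8 − 129.8)/0.02 = 900.
Sellers' marginal cost at q' = 900: 76 + 0.008·900 = 83.2.
Δq = 2564.2857 − 900 = 1664.2857; wedge = 129.8 − 83.2 = 46.6.
Deadweight loss = ½ × 1664.2857 × 46.6 = $38777.86.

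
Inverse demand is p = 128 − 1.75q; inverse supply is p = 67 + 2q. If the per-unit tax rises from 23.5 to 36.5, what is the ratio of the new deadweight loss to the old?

2.412

Competitive equilibrium: 128 − 1.75q = 67 + 2q → q* = 16.2667, p* = 99.5333.
For a per-unit tax t: Δq = t/3.75, so DWL = ½·t·(t/3.75) = t²/7.5.
At t = 23.5: DWL = 73.633. At t = 36.5: DWL = 177.633.
Ratio = (36.5/23.5)² = 2.412.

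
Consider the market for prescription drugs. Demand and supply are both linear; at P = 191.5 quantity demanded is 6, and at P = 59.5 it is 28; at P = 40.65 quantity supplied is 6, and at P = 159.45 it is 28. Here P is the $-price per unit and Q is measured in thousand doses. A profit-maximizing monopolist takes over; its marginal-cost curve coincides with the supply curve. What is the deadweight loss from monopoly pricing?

$250.70 thousand

Demand slope = (59.5 − 191.5)/(28 − 6) = −6, so P = 227.5 − 6Q.
Supply slope = (159.45 − 40.65)/(28 − 6) = 5.4, so P = 8.25 + 5.4Q.
Competitive equilibrium: 227.5 − 6Q = 8.25 + 5.4Q → Q* = 19.2325, P* = 112.1053.
Marginal revenue: MR = 227.5 − 12Q. Set MR = MC: 227.5 − 12Q = 8.25 + 5.4Q → Q_m = 12.6006.
Price P_m = 227.5 − 6·12.6006 = 151.8964; MC(Q_m) = 8.25 + 5.4·12.6006 = 76.2932.
Competitive Q* = 19.2325, so ΔQ = 6.6319; wedge = 151.8964 − 76.2932 = 75.6032.
The triangle = ½ × 6.6319 × 75.6032 = $250.70 thousand.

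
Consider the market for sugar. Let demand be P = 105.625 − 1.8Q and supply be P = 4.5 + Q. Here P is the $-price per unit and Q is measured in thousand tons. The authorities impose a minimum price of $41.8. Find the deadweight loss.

Competitive equilibrium: 105.625 − 1.8Q = 4.5 + Q → Q* = 36.1161, P* = 40.6161.
At the floor P = 41.8, quantity demanded = (105.625 − 41.8)/1.8 = 35.4583.
Sellers' marginal cost at Q' = 35.4583: 4.5 + 1·35.4583 = 39.9583.
ΔQ = 36.1161 − 35.4583 = 0.6578; wedge = 41.8 − 39.9583 = 1.8417.
DWL = ½ × 0.6578 × 1.8417 = $0.61 thousand.

$0.61 thousand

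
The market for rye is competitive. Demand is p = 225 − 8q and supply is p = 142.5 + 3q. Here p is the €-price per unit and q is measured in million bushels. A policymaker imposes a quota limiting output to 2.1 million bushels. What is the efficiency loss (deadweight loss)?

€160.38 million

Competitive equilibrium: 225 − 8q = 142.5 + 3q → q* = 7.5, p* = 165.
At q = 2.1: demand price = 225 − 8·2.1 = 208.2; supply price = 142.5 + 3·2.1 = 148.8.
Δq = 7.5 − 2.1 = 5.4; wedge = 208.2 − 148.8 = 59.4.
The triangle = ½ × 5.4 × 59.4 = €160.38 million.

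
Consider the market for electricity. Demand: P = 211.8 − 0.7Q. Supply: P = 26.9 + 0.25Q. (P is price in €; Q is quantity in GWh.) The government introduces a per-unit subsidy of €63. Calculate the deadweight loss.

Competitive equilibrium: 211.8 − 0.7Q = 26.9 + 0.25Q → Q* = 194.6316, P* = 75.5579.
The subsidy lowers effective supply by 63: P = 0.25Q − 36.1.
New quantity: 211.8 − 0.7Q = 0.25Q − 36.1 → Q' = 260.9474.
Overproduction ΔQ = 260.9474 − 194.6316 = 66.3158; wedge = subsidy = 63.
The triangle = ½ × 66.3158 × 63 = €2088.95.

€2088.95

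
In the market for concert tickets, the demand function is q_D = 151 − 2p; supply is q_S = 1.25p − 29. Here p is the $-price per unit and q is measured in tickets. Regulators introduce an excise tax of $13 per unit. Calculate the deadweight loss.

$65

In inverse form: demand p = 75.5 − 0.5q, supply p = 23.2 + 0.8q.
Competitive equilibrium: 75.5 − 0.5q = 23.2 + 0.8q → q* = 40.2308, p* = 55.3846.
With the tax, the buyer price exceeds the seller price by 13: (75.5 − 0.5q) − (23.2 + 0.8q) = 13 → q' = 30.2308.
Δq = 40.2308 − 30.2308 = 10; the wedge equals the tax, 13.
The triangle = ½ × 10 × 13 = $65.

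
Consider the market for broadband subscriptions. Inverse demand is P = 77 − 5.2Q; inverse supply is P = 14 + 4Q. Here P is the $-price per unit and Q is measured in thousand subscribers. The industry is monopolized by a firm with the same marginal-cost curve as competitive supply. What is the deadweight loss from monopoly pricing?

$28.13 thousand

Competitive equilibrium: 77 − 5.2Q = 14 + 4Q → Q* = 6.8478, P* = 41.3913.
Marginal revenue: MR = 77 − 10.4Q. Set MR = MC: 77 − 10.4Q = 14 + 4Q → Q_m = 4.375.
Price P_m = 77 − 5.2·4.375 = 54.25; MC(Q_m) = 14 + 4·4.375 = 31.5.
Competitive Q* = 6.8478, so ΔQ = 2.4728; wedge = 54.25 − 31.5 = 22.75.
DWL = ½ × 2.4728 × 22.75 = $28.13 thousand.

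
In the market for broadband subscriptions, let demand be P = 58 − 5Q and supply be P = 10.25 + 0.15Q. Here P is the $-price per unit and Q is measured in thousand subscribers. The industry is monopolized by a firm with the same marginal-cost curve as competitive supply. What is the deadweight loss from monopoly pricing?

$53.72 thousand

Competitive equilibrium: 58 − 5Q = 10.25 + 0.15Q → Q* = 9.2718, P* = 11.6408.
Marginal revenue: MR = 58 − 10Q. Set MR = MC: 58 − 10Q = 10.25 + 0.15Q → Q_m = 4.7044.
Price P_m = 58 − 5·4.7044 = 34.478; MC(Q_m) = 10.25 + 0.15·4.7044 = 10.9557.
Competitive Q* = 9.2718, so ΔQ = 4.5674; wedge = 34.478 − 10.9557 = 23.5223.
The triangle = ½ × 4.5674 × 23.5223 = $53.72 thousand.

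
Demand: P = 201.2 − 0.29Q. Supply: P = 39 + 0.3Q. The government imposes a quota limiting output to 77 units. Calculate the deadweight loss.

11555.28

Competitive equilibrium: 201.2 − 0.29Q = 39 + 0.3Q → Q* = 274.9153, P* = 121.4746.
At Q = 77: demand price = 201.2 − 0.29·77 = 178.87; supply price = 39 + 0.3·77 = 62.1.
ΔQ = 274.9153 − 77 = 197.9153; wedge = 178.87 − 62.1 = 116.77.
The triangle = ½ × 197.9153 × 116.77 = 11555.28.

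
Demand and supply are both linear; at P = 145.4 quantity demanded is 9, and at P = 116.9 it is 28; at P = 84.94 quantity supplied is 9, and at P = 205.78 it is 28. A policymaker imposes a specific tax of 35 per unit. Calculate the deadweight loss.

77.93

Demand slope = (116.9 − 145.4)/(28 − 9) = −1.5, so P = 158.9 − 1.5Q.
Supply slope = (205.78 − 84.94)/(28 − 9) = 6.36, so P = 27.7 + 6.36Q.
Competitive equilibrium: 158.9 − 1.5Q = 27.7 + 6.36Q → Q* = 16.6921, P* = 133.8618.
With the tax, the buyer price exceeds the seller price by 35: (158.9 − 1.5Q) − (27.7 + 6.36Q) = 35 → Q' = 12.2392.
ΔQ = 16.6921 − 12.2392 = 4.4529; the wedge equals the tax, 35.
Welfare loss = ½ × 4.4529 × 35 = 77.93.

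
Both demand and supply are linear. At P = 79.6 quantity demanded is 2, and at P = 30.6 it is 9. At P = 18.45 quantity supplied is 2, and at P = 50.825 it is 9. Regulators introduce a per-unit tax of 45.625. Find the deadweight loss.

Demand slope = (30.6 − 79.6)/(9 − 2) = −7, so P = 93.6 − 7Q.
Supply slope = (50.825 − 18.45)/(9 − 2) = 4.625, so P = 9.2 + 4.625Q.
Competitive equilibrium: 93.6 − 7Q = 9.2 + 4.625Q → Q* = 7.2602, P* = 42.7785.
With the tax, the buyer price exceeds the seller price by 45.625: (93.6 − 7Q) − (9.2 + 4.625Q) = 45.625 → Q' = 3.3355.
ΔQ = 7.2602 − 3.3355 = 3.9247; the wedge equals the tax, 45.625.
DWL = ½ × 3.9247 × 45.625 = 89.53.

89.53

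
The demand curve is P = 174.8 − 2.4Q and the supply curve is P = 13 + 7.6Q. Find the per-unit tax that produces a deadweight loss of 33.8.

Competitive equilibrium: 174.8 − 2.4Q = 13 + 7.6Q → Q* = 16.18, P* = 135.968.
A tax t gives ΔQ = t/10 and wedge t, so DWL = t²/20.
t²/20 = 33.8 → t² = 676 → t = 26.

26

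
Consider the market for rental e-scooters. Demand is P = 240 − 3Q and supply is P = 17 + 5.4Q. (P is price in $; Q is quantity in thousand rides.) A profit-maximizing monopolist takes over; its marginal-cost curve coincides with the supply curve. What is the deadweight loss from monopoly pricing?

Competitive equilibrium: 240 − 3Q = 17 + 5.4Q → Q* = 26.5476, P* = 160.3571.
Marginal revenue: MR = 240 − 6Q. Set MR = MC: 240 − 6Q = 17 + 5.4Q → Q_m = 19.5614.
Price P_m = 240 − 3·19.5614 = 181.3158; MC(Q_m) = 17 + 5.4·19.5614 = 122.6316.
Competitive Q* = 26.5476, so ΔQ = 6.9862; wedge = 181.3158 − 122.6316 = 58.6842.
Welfare loss = ½ × 6.9862 × 58.6842 = $204.99 thousand.

$204.99 thousand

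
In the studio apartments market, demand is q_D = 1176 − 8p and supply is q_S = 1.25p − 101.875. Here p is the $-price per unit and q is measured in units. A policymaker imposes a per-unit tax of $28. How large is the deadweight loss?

$423.78

In inverse form: demand p = 147 − 0.125q, supply p = 81.5 + 0.8q.
Competitive equilibrium: 147 − 0.125q = 81.5 + 0.8q → q* = 70.8108, p* = 138.1486.
With the tax, the buyer price exceeds the seller price by 28: (147 − 0.125q) − (81.5 + 0.8q) = 28 → q' = 40.5405.
Δq = 70.8108 − 40.5405 = 30.2703; the wedge equals the tax, 28.
Deadweight loss = ½ × 30.2703 × 28 = $423.78.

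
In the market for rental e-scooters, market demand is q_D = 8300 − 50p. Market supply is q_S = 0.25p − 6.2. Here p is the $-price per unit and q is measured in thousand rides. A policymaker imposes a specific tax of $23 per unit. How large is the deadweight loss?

$65.80 thousand

In inverse form: demand p = 166 − 0.02q, supply p = 24.8 + 4q.
Competitive equilibrium: 166 − 0.02q = 24.8 + 4q → q* = 35.1244, p* = 165.2975.
With the tax, the buyer price exceeds the seller price by 23: (166 − 0.02q) − (24.8 + 4q) = 23 → q' = 29.403.
Δq = 35.1244 − 29.403 = 5.7214; the wedge equals the tax, 23.
The triangle = ½ × 5.7214 × 23 = $65.80 thousand.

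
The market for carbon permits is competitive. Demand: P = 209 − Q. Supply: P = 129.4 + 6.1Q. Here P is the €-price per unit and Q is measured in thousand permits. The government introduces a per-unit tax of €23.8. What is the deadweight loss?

Competitive equilibrium: 209 − Q = 129.4 + 6.1Q → Q* = 11.2113, P* = 197.7887.
With the tax, the buyer price exceeds the seller price by 23.8: (209 − Q) − (129.4 + 6.1Q) = 23.8 → Q' = 7.8592.
ΔQ = 11.2113 − 7.8592 = 3.3521; the wedge equals the tax, 23.8.
Deadweight loss = ½ × 3.3521 × 23.8 = €39.89 thousand.

€39.89 thousand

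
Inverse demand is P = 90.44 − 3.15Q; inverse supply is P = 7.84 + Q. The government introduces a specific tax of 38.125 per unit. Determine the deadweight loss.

175.12

Competitive equilibrium: 90.44 − 3.15Q = 7.84 + Q → Q* = 19.9036, P* = 27.7436.
With the tax, the buyer price exceeds the seller price by 38.125: (90.44 − 3.15Q) − (7.84 + Q) = 38.125 → Q' = 10.7169.
ΔQ = 19.9036 − 10.7169 = 9.1867; the wedge equals the tax, 38.125.
The triangle = ½ × 9.1867 × 38.125 = 175.12.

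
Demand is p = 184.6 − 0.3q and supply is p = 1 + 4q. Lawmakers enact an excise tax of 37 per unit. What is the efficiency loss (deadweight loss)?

159.19

Competitive equilibrium: 184.6 − 0.3q = 1 + 4q → q* = 42.6977, p* = 171.7907.
With the tax, the buyer price exceeds the seller price by 37: (184.6 − 0.3q) − (1 + 4q) = 37 → q' = 34.093.
Δq = 42.6977 − 34.093 = 8.6047; the wedge equals the tax, 37.
DWL = ½ × 8.6047 × 37 = 159.19.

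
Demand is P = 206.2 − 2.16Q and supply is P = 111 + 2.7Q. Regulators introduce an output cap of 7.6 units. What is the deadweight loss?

Competitive equilibrium: 206.2 − 2.16Q = 111 + 2.7Q → Q* = 19.5885, P* = 163.8889.
At Q = 7.6: demand price = 206.2 − 2.16·7.6 = 189.784; supply price = 111 + 2.7·7.6 = 131.52.
ΔQ = 19.5885 − 7.6 = 11.9885; wedge = 189.784 − 131.52 = 58.264.
DWL = ½ × 11.9885 × 58.264 = 349.25.

349.25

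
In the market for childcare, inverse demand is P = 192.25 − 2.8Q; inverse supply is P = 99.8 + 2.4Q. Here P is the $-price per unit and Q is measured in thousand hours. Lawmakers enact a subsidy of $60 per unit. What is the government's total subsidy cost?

Competitive equilibrium: 192.25 − 2.8Q = 99.8 + 2.4Q → Q* = 17.7788, P* = 142.4692.
The subsidy lowers effective supply by 60: P = 39.8 + 2.4Q.
New quantity: 192.25 − 2.8Q = 39.8 + 2.4Q → Q' = 29.3173.
Total subsidy cost = 60 × 29.3173 = $1759.04 thousand.

$1759.04 thousand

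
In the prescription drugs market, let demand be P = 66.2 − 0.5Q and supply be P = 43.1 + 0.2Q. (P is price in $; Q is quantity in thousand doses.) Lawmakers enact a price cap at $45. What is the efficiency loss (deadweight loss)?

Competitive equilibrium: 66.2 − 0.5Q = 43.1 + 0.2Q → Q* = 33, P* = 49.7.
At the ceiling P = 45, quantity supplied = (45 − 43.1)/0.2 = 9.5.
Willingness to pay at Q' = 9.5: 66.2 − 0.5·9.5 = 61.45.
ΔQ = 33 − 9.5 = 23.5; wedge = 61.45 − 45 = 16.45.
Deadweight loss = ½ × 23.5 × 16.45 = $193.29 thousand.

$193.29 thousand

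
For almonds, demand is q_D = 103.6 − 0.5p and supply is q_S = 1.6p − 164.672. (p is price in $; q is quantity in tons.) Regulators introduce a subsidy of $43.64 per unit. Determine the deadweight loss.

In inverse form: demand p = 207.2 − 2q, supply p = 102.92 + 0.625q.
Competitive equilibrium: 207.2 − 2q = 102.92 + 0.625q → q* = 39.7257, p* = 127.7486.
The subsidy lowers effective supply by 43.64: p = 59.28 + 0.625q.
New quantity: 207.2 − 2q = 59.28 + 0.625q → q' = 56.3505.
Overproduction Δq = 56.3505 − 39.7257 = 16.6248; wedge = subsidy = 43.64.
The triangle = ½ × 16.6248 × 43.64 = $362.75.

$362.75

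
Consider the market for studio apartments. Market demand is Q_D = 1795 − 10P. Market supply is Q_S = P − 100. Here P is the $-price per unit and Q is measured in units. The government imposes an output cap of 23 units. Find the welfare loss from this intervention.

$1335.29

In inverse form: demand P = 179.5 − 0.1Q, supply P = 100 + Q.
Competitive equilibrium: 179.5 − 0.1Q = 100 + Q → Q* = 72.2727, P* = 172.2727.
At Q = 23: demand price = 179.5 − 0.1·23 = 177.2; supply price = 100 + 1·23 = 123.
ΔQ = 72.2727 − 23 = 49.2727; wedge = 177.2 − 123 = 54.2.
Deadweight loss = ½ × 49.2727 × 54.2 = $1335.29.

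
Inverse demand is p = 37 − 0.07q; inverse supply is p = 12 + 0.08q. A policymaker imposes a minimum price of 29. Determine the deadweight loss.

Competitive equilibrium: 37 − 0.07q = 12 + 0.08q → q* = 166.6667, p* = 25.3333.
At the floor p = 29, quantity demanded = (37 − 29)/0.07 = 114.2857.
Sellers' marginal cost at q' = 114.2857: 12 + 0.08·114.2857 = 21.1429.
Δq = 166.6667 − 114.2857 = 52.381; wedge = 29 − 21.1429 = 7.8571.
DWL = ½ × 52.381 × 7.8571 = 205.78.

205.78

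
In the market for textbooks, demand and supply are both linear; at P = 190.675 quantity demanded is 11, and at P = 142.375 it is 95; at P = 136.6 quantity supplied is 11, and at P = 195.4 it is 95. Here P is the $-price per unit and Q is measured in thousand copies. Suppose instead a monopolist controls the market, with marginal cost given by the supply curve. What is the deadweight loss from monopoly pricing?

$175.69 thousand

Demand slope = (142.375 − 190.675)/(95 − 11) = −0.575, so P = 197 − 0.575Q.
Supply slope = (195.4 − 136.6)/(95 − 11) = 0.7, so P = 128.9 + 0.7Q.
Competitive equilibrium: 197 − 0.575Q = 128.9 + 0.7Q → Q* = 53.4118, P* = 166.2882.
Marginal revenue: MR = 197 − 1.15Q. Set MR = MC: 197 − 1.15Q = 128.9 + 0.7Q → Q_m = 36.8108.
Price P_m = 197 − 0.575·36.8108 = 175.8338; MC(Q_m) = 128.9 + 0.7·36.8108 = 154.6676.
Competitive Q* = 53.4118, so ΔQ = 16.601; wedge = 175.8338 − 154.6676 = 21.1662.
DWL = ½ × 16.601 × 21.1662 = $175.69 thousand.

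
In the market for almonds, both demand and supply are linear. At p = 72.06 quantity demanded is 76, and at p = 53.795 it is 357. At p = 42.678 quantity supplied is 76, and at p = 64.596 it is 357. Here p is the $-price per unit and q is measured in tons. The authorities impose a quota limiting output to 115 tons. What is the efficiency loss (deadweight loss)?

$1981.39

Demand slope = (53.795 − 72.06)/(357 − 76) = −0.065, so p = 77 − 0.065q.
Supply slope = (64.596 − 42.678)/(357 − 76) = 0.078, so p = 36.75 + 0.078q.
Competitive equilibrium: 77 − 0.065q = 36.75 + 0.078q → q* = 281.4685, p* = 58.7045.
At q = 115: demand price = 77 − 0.065·115 = 69.525; supply price = 36.75 + 0.078·115 = 45.72.
Δq = 281.4685 − 115 = 166.4685; wedge = 69.525 − 45.72 = 23.805.
Deadweight loss = ½ × 166.4685 × 23.805 = $1981.39.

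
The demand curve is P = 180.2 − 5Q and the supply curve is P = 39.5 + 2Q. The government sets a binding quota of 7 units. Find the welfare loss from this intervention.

600.635

Competitive equilibrium: 180.2 − 5Q = 39.5 + 2Q → Q* = 20.1, P* = 79.7.
At Q = 7: demand price = 180.2 − 5·7 = 145.2; supply price = 39.5 + 2·7 = 53.5.
ΔQ = 20.1 − 7 = 13.1; wedge = 145.2 − 53.5 = 91.7.
Deadweight loss = ½ × 13.1 × 91.7 = 600.635.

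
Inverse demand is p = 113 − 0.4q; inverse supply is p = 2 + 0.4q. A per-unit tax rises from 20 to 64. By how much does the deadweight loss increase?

Competitive equilibrium: 113 − 0.4q = 2 + 0.4q → q* = 138.75, p* = 57.5.
For a per-unit tax t: Δq = t/0.8, so DWL = ½·t·(t/0.8) = t²/1.6.
At t = 20: DWL = 250. At t = 64: DWL = 2560.
Increase = 2560 − 250 = 2310.

2310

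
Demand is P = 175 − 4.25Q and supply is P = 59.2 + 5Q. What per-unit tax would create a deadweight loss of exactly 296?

74

Competitive equilibrium: 175 − 4.25Q = 59.2 + 5Q → Q* = 12.5189, P* = 121.7946.
A tax t gives ΔQ = t/9.25 and wedge t, so DWL = t²/18.5.
t²/18.5 = 296 → t² = 5476 → t = 74.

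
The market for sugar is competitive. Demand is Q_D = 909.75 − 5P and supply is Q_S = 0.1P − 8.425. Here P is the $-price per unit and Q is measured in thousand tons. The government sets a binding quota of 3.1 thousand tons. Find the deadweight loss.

$214.05 thousand

In inverse form: demand P = 181.95 − 0.2Q, supply P = 84.25 + 10Q.
Competitive equilibrium: 181.95 − 0.2Q = 84.25 + 10Q → Q* = 9.5784, P* = 180.0343.
At Q = 3.1: demand price = 181.95 − 0.2·3.1 = 181.33; supply price = 84.25 + 10·3.1 = 115.25.
ΔQ = 9.5784 − 3.1 = 6.4784; wedge = 181.33 − 115.25 = 66.08.
Welfare loss = ½ × 6.4784 × 66.08 = $214.05 thousand.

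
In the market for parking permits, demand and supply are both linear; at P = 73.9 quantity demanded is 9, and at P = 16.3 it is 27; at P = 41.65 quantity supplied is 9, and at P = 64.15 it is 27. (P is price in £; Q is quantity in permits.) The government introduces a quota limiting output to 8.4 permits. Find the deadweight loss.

Demand slope = (16.3 − 73.9)/(27 − 9) = −3.2, so P = 102.7 − 3.2Q.
Supply slope = (64.15 − 41.65)/(27 − 9) = 1.25, so P = 30.4 + 1.25Q.
Competitive equilibrium: 102.7 − 3.2Q = 30.4 + 1.25Q → Q* = 16.2472, P* = 50.709.
At Q = 8.4: demand price = 102.7 − 3.2·8.4 = 75.82; supply price = 30.4 + 1.25·8.4 = 40.9.
ΔQ = 16.2472 − 8.4 = 7.8472; wedge = 75.82 − 40.9 = 34.92.
The triangle = ½ × 7.8472 × 34.92 = £137.01.

£137.01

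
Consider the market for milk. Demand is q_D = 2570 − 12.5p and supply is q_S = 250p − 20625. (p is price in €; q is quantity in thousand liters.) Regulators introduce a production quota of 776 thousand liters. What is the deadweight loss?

€19965.85 thousand

In inverse form: demand p = 205.6 − 0.08q, supply p = 82.5 + 0.004q.
Competitive equilibrium: 205.6 − 0.08q = 82.5 + 0.004q → q* = 1465.4762, p* = 88.3619.
At q = 776: demand price = 205.6 − 0.08·776 = 143.52; supply price = 82.5 + 0.004·776 = 85.604.
Δq = 1465.4762 − 776 = 689.4762; wedge = 143.52 − 85.604 = 57.916.
The triangle = ½ × 689.4762 × 57.916 = €19965.85 thousand.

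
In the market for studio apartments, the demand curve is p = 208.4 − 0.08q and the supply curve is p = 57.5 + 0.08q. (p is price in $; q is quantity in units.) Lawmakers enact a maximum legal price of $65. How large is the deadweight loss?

$57715.03

Competitive equilibrium: 208.4 − 0.08q = 57.5 + 0.08q → q* = 943.125, p* = 132.95.
At the ceiling p = 65, quantity supplied = (65 − 57.5)/0.08 = 93.75.
Willingness to pay at q' = 93.75: 208.4 − 0.08·93.75 = 200.9.
Δq = 943.125 − 93.75 = 849.375; wedge = 200.9 − 65 = 135.9.
Welfare loss = ½ × 849.375 × 135.9 = $57715.03.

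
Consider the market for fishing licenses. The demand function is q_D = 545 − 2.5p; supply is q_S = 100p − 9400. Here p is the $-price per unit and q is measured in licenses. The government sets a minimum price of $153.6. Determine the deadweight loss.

In inverse form: demand p = 218 − 0.4q, supply p = 94 + 0.01q.
Competitive equilibrium: 218 − 0.4q = 94 + 0.01q → q* = 302.439, p* = 97.0244.
At the floor p = 153.6, quantity demanded = (218 − 153.6)/0.4 = 161.
Sellers' marginal cost at q' = 161: 94 + 0.01·161 = 95.61.
Δq = 302.439 − 161 = 141.439; wedge = 153.6 − 95.61 = 57.99.
DWL = ½ × 141.439 × 57.99 = $4101.02.

$4101.02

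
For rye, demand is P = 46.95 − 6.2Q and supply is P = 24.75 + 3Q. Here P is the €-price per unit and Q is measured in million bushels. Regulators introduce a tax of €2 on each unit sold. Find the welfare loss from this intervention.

€0.22 million

Competitive equilibrium: 46.95 − 6.2Q = 24.75 + 3Q → Q* = 2.413, P* = 31.9891.
With the tax, the buyer price exceeds the seller price by 2: (46.95 − 6.2Q) − (24.75 + 3Q) = 2 → Q' = 2.1957.
ΔQ = 2.413 − 2.1957 = 0.2173; the wedge equals the tax, 2.
DWL = ½ × 0.2173 × 2 = €0.22 million.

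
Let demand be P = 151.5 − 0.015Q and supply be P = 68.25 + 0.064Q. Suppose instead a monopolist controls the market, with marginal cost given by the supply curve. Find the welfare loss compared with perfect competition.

Competitive equilibrium: 151.5 − 0.015Q = 68.25 + 0.064Q → Q* = 1053.7975, P* = 135.693.
Marginal revenue: MR = 151.5 − 0.03Q. Set MR = MC: 151.5 − 0.03Q = 68.25 + 0.064Q → Q_m = 885.6383.
Price P_m = 151.5 − 0.015·885.6383 = 138.2154; MC(Q_m) = 68.25 + 0.064·885.6383 = 124.9309.
Competitive Q* = 1053.7975, so ΔQ = 168.1592; wedge = 138.2154 − 124.9309 = 13.2845.
DWL = ½ × 168.1592 × 13.2845 = 1116.96.

1116.96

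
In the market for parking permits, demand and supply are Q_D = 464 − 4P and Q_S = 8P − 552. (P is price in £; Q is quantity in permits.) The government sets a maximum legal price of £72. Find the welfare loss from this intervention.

£1925.33

In inverse form: demand P = 116 − 0.25Q, supply P = 69 + 0.125Q.
Competitive equilibrium: 116 − 0.25Q = 69 + 0.125Q → Q* = 125.3333, P* = 84.6667.
At the ceiling P = 72, quantity supplied = (72 − 69)/0.125 = 24.
Willingness to pay at Q' = 24: 116 − 0.25·24 = 110.
ΔQ = 125.3333 − 24 = 101.3333; wedge = 110 − 72 = 38.
The triangle = ½ × 101.3333 × 38 = £1925.33.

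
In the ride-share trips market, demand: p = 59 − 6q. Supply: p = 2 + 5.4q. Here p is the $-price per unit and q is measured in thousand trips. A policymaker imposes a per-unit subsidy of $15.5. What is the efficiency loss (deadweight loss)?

Competitive equilibrium: 59 − 6q = 2 + 5.4q → q* = 5, p* = 29.
The subsidy lowers effective supply by 15.5: p = 5.4q − 13.5.
New quantity: 59 − 6q = 5.4q − 13.5 → q' = 6.3596.
Overproduction Δq = 6.3596 − 5 = 1.3596; wedge = subsidy = 15.5.
DWL = ½ × 1.3596 × 15.5 = $10.54 thousand.

$10.54 thousand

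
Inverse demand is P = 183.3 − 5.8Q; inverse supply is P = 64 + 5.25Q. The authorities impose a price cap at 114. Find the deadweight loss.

8.95

Competitive equilibrium: 183.3 − 5.8Q = 64 + 5.25Q → Q* = 10.7964, P* = 120.681.
At the ceiling P = 114, quantity supplied = (114 − 64)/5.25 = 9.5238.
Willingness to pay at Q' = 9.5238: 183.3 − 5.8·9.5238 = 128.062.
ΔQ = 10.7964 − 9.5238 = 1.2726; wedge = 128.062 − 114 = 14.062.
The triangle = ½ × 1.2726 × 14.062 = 8.95.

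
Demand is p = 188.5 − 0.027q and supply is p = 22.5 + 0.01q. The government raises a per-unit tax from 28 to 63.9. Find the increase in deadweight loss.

44583.92

Competitive equilibrium: 188.5 − 0.027q = 22.5 + 0.01q → q* = 4486.4865, p* = 67.3649.
For a per-unit tax t: Δq = t/0.037, so DWL = ½·t·(t/0.037) = t²/0.074.
At t = 28: DWL = 10594.595. At t = 63.9: DWL = 55178.514.
Increase = 55178.514 − 10594.595 = 44583.92.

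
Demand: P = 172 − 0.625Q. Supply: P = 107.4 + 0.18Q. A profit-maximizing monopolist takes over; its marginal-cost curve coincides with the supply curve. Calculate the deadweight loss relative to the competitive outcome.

495.14

Competitive equilibrium: 172 − 0.625Q = 107.4 + 0.18Q → Q* = 80.2484, P* = 121.8447.
Marginal revenue: MR = 172 − 1.25Q. Set MR = MC: 172 − 1.25Q = 107.4 + 0.18Q → Q_m = 45.1748.
Price P_m = 172 − 0.625·45.1748 = 143.7658; MC(Q_m) = 107.4 + 0.18·45.1748 = 115.5315.
Competitive Q* = 80.2484, so ΔQ = 35.0736; wedge = 143.7658 − 115.5315 = 28.2343.
Welfare loss = ½ × 35.0736 × 28.2343 = 495.14.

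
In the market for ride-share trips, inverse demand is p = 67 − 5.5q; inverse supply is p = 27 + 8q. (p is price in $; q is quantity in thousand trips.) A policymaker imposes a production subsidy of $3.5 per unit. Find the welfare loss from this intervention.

Competitive equilibrium: 67 − 5.5q = 27 + 8q → q* = 2.963, p* = 50.7037.
The subsidy lowers effective supply by 3.5: p = 23.5 + 8q.
New quantity: 67 − 5.5q = 23.5 + 8q → q' = 3.2222.
Overproduction Δq = 3.2222 − 2.963 = 0.2592; wedge = subsidy = 3.5.
Welfare loss = ½ × 0.2592 × 3.5 = $0.45 thousand.

$0.45 thousand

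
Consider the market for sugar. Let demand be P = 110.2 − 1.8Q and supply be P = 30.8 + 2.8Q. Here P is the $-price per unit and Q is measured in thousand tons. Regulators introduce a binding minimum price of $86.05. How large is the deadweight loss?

$33.99 thousand

Competitive equilibrium: 110.2 − 1.8Q = 30.8 + 2.8Q → Q* = 17.2609, P* = 79.1304.
At the floor P = 86.05, quantity demanded = (110.2 − 86.05)/1.8 = 13.4167.
Sellers' marginal cost at Q' = 13.4167: 30.8 + 2.8·13.4167 = 68.3668.
ΔQ = 17.2609 − 13.4167 = 3.8442; wedge = 86.05 − 68.3668 = 17.6832.
Welfare loss = ½ × 3.8442 × 17.6832 = $33.99 thousand.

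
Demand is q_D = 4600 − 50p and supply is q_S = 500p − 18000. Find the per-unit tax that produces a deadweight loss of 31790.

37.4

In inverse form: demand p = 92 − 0.02q, supply p = 36 + 0.002q.
Competitive equilibrium: 92 − 0.02q = 36 + 0.002q → q* = 2545.4545, p* = 41.0909.
A tax t gives Δq = t/0.022 and wedge t, so DWL = t²/0.044.
t²/0.044 = 31790 → t² = 1398.76 → t = 37.4.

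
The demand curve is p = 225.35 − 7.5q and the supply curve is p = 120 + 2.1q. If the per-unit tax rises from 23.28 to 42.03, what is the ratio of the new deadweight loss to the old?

3.260

Competitive equilibrium: 225.35 − 7.5q = 120 + 2.1q → q* = 10.974, p* = 143.0453.
For a per-unit tax t: Δq = t/9.6, so DWL = ½·t·(t/9.6) = t²/19.2.
At t = 23.28: DWL = 28.227. At t = 42.03: DWL = 92.006.
Ratio = (42.03/23.28)² = 3.260.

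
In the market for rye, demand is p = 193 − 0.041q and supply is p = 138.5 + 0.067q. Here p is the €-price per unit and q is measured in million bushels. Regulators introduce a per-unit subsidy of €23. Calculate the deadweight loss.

€2449.07 million

Competitive equilibrium: 193 − 0.041q = 138.5 + 0.067q → q* = 504.6296, p* = 172.3102.
The subsidy lowers effective supply by 23: p = 115.5 + 0.067q.
New quantity: 193 − 0.041q = 115.5 + 0.067q → q' = 717.5926.
Overproduction Δq = 717.5926 − 504.6296 = 212.963; wedge = subsidy = 23.
DWL = ½ × 212.963 × 23 = €2449.07 million.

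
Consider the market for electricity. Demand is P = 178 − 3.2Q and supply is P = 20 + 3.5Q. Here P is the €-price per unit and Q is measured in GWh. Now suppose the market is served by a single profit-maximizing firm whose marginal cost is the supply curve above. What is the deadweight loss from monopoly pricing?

Competitive equilibrium: 178 − 3.2Q = 20 + 3.5Q → Q* = 23.5821, P* = 102.5373.
Marginal revenue: MR = 178 − 6.4Q. Set MR = MC: 178 − 6.4Q = 20 + 3.5Q → Q_m = 15.9596.
Price P_m = 178 − 3.2·15.9596 = 126.9293; MC(Q_m) = 20 + 3.5·15.9596 = 75.8586.
Competitive Q* = 23.5821, so ΔQ = 7.6225; wedge = 126.9293 − 75.8586 = 51.0707.
The triangle = ½ × 7.6225 × 51.0707 = €194.64.

€194.64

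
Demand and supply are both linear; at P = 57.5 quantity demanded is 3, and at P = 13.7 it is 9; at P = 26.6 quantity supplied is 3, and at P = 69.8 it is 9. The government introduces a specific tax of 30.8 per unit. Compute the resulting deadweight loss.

Demand slope = (13.7 − 57.5)/(9 − 3) = −7.3, so P = 79.4 − 7.3Q.
Supply slope = (69.8 − 26.6)/(9 − 3) = 7.2, so P = 5 + 7.2Q.
Competitive equilibrium: 79.4 − 7.3Q = 5 + 7.2Q → Q* = 5.131, P* = 41.9434.
With the tax, the buyer price exceeds the seller price by 30.8: (79.4 − 7.3Q) − (5 + 7.2Q) = 30.8 → Q' = 3.0069.
ΔQ = 5.131 − 3.0069 = 2.1241; the wedge equals the tax, 30.8.
The triangle = ½ × 2.1241 × 30.8 = 32.71.

32.71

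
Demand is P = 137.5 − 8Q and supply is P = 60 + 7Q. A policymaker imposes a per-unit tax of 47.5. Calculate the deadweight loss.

Competitive equilibrium: 137.5 − 8Q = 60 + 7Q → Q* = 5.1667, P* = 96.1667.
With the tax, the buyer price exceeds the seller price by 47.5: (137.5 − 8Q) − (60 + 7Q) = 47.5 → Q' = 2.
ΔQ = 5.1667 − 2 = 3.1667; the wedge equals the tax, 47.5.
The triangle = ½ × 3.1667 × 47.5 = 75.21.

75.21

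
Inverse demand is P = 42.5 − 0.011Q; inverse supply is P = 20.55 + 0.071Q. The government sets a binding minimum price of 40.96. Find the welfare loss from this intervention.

Competitive equilibrium: 42.5 − 0.011Q = 20.55 + 0.071Q → Q* = 267.6829, P* = 39.5555.
At the floor P = 40.96, quantity demanded = (42.5 − 40.96)/0.011 = 140.
Sellers' marginal cost at Q' = 140: 20.55 + 0.071·140 = 30.49.
ΔQ = 267.6829 − 140 = 127.6829; wedge = 40.96 − 30.49 = 10.47.
Welfare loss = ½ × 127.6829 × 10.47 = 668.42.

668.42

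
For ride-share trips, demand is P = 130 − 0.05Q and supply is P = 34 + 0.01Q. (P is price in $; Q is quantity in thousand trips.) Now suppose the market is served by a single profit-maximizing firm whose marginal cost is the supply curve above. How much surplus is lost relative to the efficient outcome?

$15867.77 thousand

Competitive equilibrium: 130 − 0.05Q = 34 + 0.01Q → Q* = 1600, P* = 50.
Marginal revenue: MR = 130 − 0.1Q. Set MR = MC: 130 − 0.1Q = 34 + 0.01Q → Q_m = 872.72727.
Price P_m = 130 − 0.05·872.72727 = 86.36364; MC(Q_m) = 34 + 0.01·872.72727 = 42.72727.
Competitive Q* = 1600, so ΔQ = 727.27273; wedge = 86.36364 − 42.72727 = 43.63637.
Deadweight loss = ½ × 727.27273 × 43.63637 = $15867.77 thousand.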